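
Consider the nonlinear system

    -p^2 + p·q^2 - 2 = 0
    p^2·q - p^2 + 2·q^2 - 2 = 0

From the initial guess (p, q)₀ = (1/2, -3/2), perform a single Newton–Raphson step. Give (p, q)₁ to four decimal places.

(1.3486, -1.5429)

At (1/2, -3/2): F = (-1.1250, 1.8750).
Jacobian J = [[-2·p + q^2, 2·p·q], [2·p·q - 2·p, p^2 + 4·q]].
At the point, J = [[1.2500, -1.5000], [-2.5000, -5.7500]] (det J = -10.9375).
Solving J·Δ = −F gives Δ = (0.8486, -0.0429).
Then the next iterate is (p, q)₁ = (1.3486, -1.5429).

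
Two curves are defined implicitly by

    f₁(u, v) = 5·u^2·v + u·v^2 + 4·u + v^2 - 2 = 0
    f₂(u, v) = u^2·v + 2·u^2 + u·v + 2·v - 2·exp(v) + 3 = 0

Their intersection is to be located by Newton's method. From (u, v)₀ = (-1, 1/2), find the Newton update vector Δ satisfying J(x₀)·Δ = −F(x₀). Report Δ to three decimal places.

(0.382, 0.757)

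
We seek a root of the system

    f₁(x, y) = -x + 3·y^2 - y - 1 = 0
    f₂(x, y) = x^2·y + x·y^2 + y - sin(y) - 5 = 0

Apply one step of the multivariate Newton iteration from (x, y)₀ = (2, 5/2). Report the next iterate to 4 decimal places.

At (2, 5/2): F = (13.2500, 19.401528).
Jacobian J = [[-1, 6·y - 1], [2·x·y + y^2, x^2 + 2·x·y - cos(y) + 1]].
At the point, J = [[-1.0000, 14.0000], [16.2500, 15.801144]] (det J = -243.301144).
Solving J·Δ = −F gives Δ = (-0.2559, -0.9647).
Then the next iterate is (x, y)₁ = (1.7441, 1.5353).

(1.7441, 1.5353)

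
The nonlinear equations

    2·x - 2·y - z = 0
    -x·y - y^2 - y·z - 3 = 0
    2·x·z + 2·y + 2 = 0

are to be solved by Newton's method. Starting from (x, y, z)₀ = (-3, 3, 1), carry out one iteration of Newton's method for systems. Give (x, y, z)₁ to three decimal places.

(-0.151, -0.679, 1.057)

At (-3, 3, 1): F = (-13.000, -6.000, 2.000).
Jacobian J = [[2, -2, -1], [-y, -x - 2·y - z, -y], [2·z, 2, 2·x]].
At the point, J = [[2.000, -2.000, -1.000], [-3.000, -4.000, -3.000], [2.000, 2.000, -6.000]] (det J = 106.000).
Solving J·Δ = −F gives Δ = (2.849, -3.679, 0.057).
Then the next iterate is (x, y, z)₁ = (-0.151, -0.679, 1.057).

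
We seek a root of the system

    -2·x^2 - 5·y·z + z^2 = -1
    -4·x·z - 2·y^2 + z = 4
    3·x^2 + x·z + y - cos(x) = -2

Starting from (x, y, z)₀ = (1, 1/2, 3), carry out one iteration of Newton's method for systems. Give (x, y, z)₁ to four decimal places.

At (1, 1/2, 3): F = (0.5000, -13.5000, 7.959698).
Jacobian J = [[-4·x, -5·z, -5·y + 2·z], [-4·z, -4·y, -4·x + 1], [6·x + z + sin(x), 1, x]].
At the point, J = [[-4.0000, -15.0000, 3.5000], [-12.0000, -2.0000, -3.0000], [9.841471, 1.0000, 1.0000]] (det J = 285.756491).
Solving J·Δ = −F gives Δ = (-0.5762, -0.2814, -2.0076).
Then the next iterate is (x, y, z)₁ = (0.4238, 0.2186, 0.9924).

(0.4238, 0.2186, 0.9924)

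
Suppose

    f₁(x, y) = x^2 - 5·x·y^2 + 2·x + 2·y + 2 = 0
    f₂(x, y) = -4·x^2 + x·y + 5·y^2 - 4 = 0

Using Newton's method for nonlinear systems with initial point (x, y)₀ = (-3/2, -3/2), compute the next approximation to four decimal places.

(-0.9266, -1.1048)

At (-3/2, -3/2): F = (15.1250, 0.5000).
Jacobian J = [[2·x - 5·y^2 + 2, -10·x·y + 2], [-8·x + y, x + 10·y]].
At the point, J = [[-12.2500, -20.5000], [10.5000, -16.5000]] (det J = 417.3750).
Solving J·Δ = −F gives Δ = (0.5734, 0.3952).
Then the next iterate is (x, y)₁ = (-0.9266, -1.1048).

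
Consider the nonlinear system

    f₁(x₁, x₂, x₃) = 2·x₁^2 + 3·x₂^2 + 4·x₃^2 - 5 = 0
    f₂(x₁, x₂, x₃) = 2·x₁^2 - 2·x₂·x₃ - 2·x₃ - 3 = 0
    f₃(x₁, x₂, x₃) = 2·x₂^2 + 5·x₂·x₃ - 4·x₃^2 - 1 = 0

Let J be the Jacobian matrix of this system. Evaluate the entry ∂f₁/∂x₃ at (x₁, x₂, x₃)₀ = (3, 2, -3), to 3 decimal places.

∂f₁/∂x₃ = 8·x₃.
At (3, 2, -3) this is -24.000.

-24.000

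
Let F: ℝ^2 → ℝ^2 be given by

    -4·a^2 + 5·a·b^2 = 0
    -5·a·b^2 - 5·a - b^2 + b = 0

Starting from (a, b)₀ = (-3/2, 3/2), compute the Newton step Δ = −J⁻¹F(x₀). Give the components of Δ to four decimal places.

At (-3/2, 3/2): F = (-25.8750, 23.6250).
Jacobian J = [[-8·a + 5·b^2, 10·a·b], [-5·b^2 - 5, -10·a·b - 2·b + 1]].
At the point, J = [[23.2500, -22.5000], [-16.2500, 20.5000]] (det J = 111.0000).
Solving J·Δ = −F gives Δ = (-0.0101, -1.1605).

(-0.0101, -1.1605)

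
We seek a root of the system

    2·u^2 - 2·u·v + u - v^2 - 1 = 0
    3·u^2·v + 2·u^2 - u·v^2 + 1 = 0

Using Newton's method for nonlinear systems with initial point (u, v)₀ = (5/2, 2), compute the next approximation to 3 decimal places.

(1.542, 1.255)

At (5/2, 2): F = (0.000, 41.000).
Jacobian J = [[4·u - 2·v + 1, -2·u - 2·v], [6·u·v + 4·u - v^2, 3·u^2 - 2·u·v]].
At the point, J = [[7.000, -9.000], [36.000, 8.750]] (det J = 385.250).
Solving J·Δ = −F gives Δ = (-0.958, -0.745).
Then the next iterate is (u, v)₁ = (1.542, 1.255).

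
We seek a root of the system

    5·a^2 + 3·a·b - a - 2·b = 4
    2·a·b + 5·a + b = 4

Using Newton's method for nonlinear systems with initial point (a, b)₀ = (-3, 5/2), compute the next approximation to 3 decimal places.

At (-3, 5/2): F = (16.500, -31.500).
Jacobian J = [[10·a + 3·b - 1, 3·a - 2], [2·b + 5, 2·a + 1]].
At the point, J = [[-23.500, -11.000], [10.000, -5.000]] (det J = 227.500).
Solving J·Δ = −F gives Δ = (1.886, -2.529).
Then the next iterate is (a, b)₁ = (-1.114, -0.029).

(-1.114, -0.029)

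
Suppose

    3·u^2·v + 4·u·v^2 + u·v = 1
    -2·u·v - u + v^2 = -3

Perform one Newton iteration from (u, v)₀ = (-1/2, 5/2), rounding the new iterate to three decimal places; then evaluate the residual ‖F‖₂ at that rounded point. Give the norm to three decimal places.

4.174

At (-1/2, 5/2): F = (-12.875, 12.250).
Jacobian J = [[6·u·v + 4·v^2 + v, 3·u^2 + 8·u·v + u], [-2·v - 1, -2·u + 2·v]].
At the point, J = [[20.000, -9.750], [-6.000, 6.000]] (det J = 61.500).
Solving J·Δ = −F gives Δ = (-0.686, -2.728).
Then the next iterate is (u, v)₁ = (-1.186, -0.228).
Re-evaluating at (-1.186, -0.228): F = (-1.93832, 3.69717), so ‖F‖₂ = 4.174.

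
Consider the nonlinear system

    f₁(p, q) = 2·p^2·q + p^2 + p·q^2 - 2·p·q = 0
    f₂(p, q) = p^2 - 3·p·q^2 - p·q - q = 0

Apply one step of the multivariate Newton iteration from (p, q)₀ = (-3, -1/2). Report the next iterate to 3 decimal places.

(-1.434, -0.434)

At (-3, -1/2): F = (-3.750, 10.250).
Jacobian J = [[4·p·q + 2·p + q^2 - 2·q, 2·p^2 + 2·p·q - 2·p], [2·p - 3·q^2 - q, -6·p·q - p - 1]].
At the point, J = [[1.250, 27.000], [-6.250, -7.000]] (det J = 160.000).
Solving J·Δ = −F gives Δ = (1.566, 0.066).
Then the next iterate is (p, q)₁ = (-1.434, -0.434).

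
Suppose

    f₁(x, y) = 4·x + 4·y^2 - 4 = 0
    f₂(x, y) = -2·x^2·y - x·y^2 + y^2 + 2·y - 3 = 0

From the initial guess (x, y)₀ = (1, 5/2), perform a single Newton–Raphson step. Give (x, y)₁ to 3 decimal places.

At (1, 5/2): F = (25.000, -3.000).
Jacobian J = [[4, 8·y], [-4·x·y - y^2, -2·x^2 - 2·x·y + 2·y + 2]].
At the point, J = [[4.000, 20.000], [-16.250, 0.000]] (det J = 325.000).
Solving J·Δ = −F gives Δ = (-0.185, -1.213).
Then the next iterate is (x, y)₁ = (0.815, 1.287).

(0.815, 1.287)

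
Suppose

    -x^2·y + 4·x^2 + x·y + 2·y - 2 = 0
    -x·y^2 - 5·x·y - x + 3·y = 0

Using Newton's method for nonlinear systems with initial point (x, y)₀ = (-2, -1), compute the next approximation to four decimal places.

At (-2, -1): F = (18.0000, -9.0000).
Jacobian J = [[-2·x·y + 8·x + y, -x^2 + x + 2], [-y^2 - 5·y - 1, -2·x·y - 5·x + 3]].
At the point, J = [[-21.0000, -4.0000], [3.0000, 9.0000]] (det J = -177.0000).
Solving J·Δ = −F gives Δ = (0.7119, 0.7627).
Then the next iterate is (x, y)₁ = (-1.2881, -0.2373).

(-1.2881, -0.2373)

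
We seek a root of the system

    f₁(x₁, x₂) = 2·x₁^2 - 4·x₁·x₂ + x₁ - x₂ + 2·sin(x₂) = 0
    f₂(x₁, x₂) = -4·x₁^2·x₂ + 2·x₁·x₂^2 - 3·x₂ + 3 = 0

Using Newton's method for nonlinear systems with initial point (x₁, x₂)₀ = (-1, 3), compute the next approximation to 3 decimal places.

At (-1, 3): F = (10.28224, -36.000).
Jacobian J = [[4·x₁ - 4·x₂ + 1, -4·x₁ + 2·cos(x₂) - 1], [-8·x₁·x₂ + 2·x₂^2, -4·x₁^2 + 4·x₁·x₂ - 3]].
At the point, J = [[-15.000, 1.02002], [42.000, -19.000]] (det J = 242.15937).
Solving J·Δ = −F gives Δ = (0.655, -0.447).
Then the next iterate is (x₁, x₂)₁ = (-0.345, 2.553).

(-0.345, 2.553)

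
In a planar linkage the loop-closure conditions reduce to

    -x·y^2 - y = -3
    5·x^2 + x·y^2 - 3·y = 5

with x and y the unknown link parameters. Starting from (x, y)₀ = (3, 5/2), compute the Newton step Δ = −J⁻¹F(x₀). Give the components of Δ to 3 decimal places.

(-1.190, -0.676)

At (3, 5/2): F = (-18.250, 51.250).
Jacobian J = [[-y^2, -2·x·y - 1], [10·x + y^2, 2·x·y - 3]].
At the point, J = [[-6.250, -16.000], [36.250, 12.000]] (det J = 505.000).
Solving J·Δ = −F gives Δ = (-1.190, -0.676).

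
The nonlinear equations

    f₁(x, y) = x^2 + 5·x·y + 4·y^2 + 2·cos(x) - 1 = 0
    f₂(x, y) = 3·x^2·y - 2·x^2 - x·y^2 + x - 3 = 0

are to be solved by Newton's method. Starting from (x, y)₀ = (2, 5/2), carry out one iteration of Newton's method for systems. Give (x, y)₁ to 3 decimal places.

(1.682, 0.917)

At (2, 5/2): F = (52.16771, 8.500).
Jacobian J = [[2·x + 5·y - 2·sin(x), 5·x + 8·y], [6·x·y - 4·x - y^2 + 1, 3·x^2 - 2·x·y]].
At the point, J = [[14.68141, 30.000], [16.750, 2.000]] (det J = -473.13719).
Solving J·Δ = −F gives Δ = (-0.318, -1.583).
Then the next iterate is (x, y)₁ = (1.682, 0.917).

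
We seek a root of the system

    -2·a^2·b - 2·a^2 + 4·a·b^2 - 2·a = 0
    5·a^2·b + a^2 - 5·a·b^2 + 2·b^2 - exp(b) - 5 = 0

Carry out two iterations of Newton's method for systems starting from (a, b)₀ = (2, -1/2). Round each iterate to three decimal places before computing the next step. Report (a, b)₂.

(-1.715, 1.834)

At (2, -1/2): F = (-6.000, -13.60653).
Jacobian J = [[-4·a·b - 4·a + 4·b^2 - 2, -2·a^2 + 8·a·b], [10·a·b + 2·a - 5·b^2, 5·a^2 - 10·a·b + 4·b - exp(b)]].
At the point, J = [[-5.000, -16.000], [-7.250, 27.39347]] (det J = -252.96735).
Solving J·Δ = −F gives Δ = (-1.510, 0.097).
Then the next iterate is (a, b)₁ = (0.490, -0.403).
Round to (0.490, -0.403) and repeat: F = (-0.94836, -5.98510), J = [[-2.52048, -2.05996], [-1.80675, 0.89489]].
Δ = (-2.205, 2.237), so (a, b)₂ = (-1.715, 1.834).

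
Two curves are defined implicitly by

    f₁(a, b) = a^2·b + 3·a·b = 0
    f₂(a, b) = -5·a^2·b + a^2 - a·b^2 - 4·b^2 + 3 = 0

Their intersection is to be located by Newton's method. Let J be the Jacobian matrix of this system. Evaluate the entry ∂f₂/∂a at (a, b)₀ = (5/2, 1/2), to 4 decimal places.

-7.7500

∂f₂/∂a = -10·a·b + 2·a - b^2.
At (5/2, 1/2) this is -7.7500.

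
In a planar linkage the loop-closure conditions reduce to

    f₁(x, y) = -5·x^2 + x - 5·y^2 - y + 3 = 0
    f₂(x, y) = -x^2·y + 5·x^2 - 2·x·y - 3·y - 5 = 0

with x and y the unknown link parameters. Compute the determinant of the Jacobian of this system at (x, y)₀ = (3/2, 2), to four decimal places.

220.5000

J = [[-10·x + 1, -10·y - 1], [-2·x·y + 10·x - 2·y, -x^2 - 2·x - 3]].
At the point, J = [[-14.0000, -21.0000], [5.0000, -8.2500]].
det J = 220.5000.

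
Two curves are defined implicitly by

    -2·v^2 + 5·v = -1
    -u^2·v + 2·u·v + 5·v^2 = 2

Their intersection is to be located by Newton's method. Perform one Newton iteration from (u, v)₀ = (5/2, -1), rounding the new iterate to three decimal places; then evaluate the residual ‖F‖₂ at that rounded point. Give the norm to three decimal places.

At (5/2, -1): F = (-6.000, 4.250).
Jacobian J = [[0, -4·v + 5], [-2·u·v + 2·v, -u^2 + 2·u + 10·v]].
At the point, J = [[0.000, 9.000], [3.000, -11.250]] (det J = -27.000).
Solving J·Δ = −F gives Δ = (1.083, 0.667).
Then the next iterate is (u, v)₁ = (3.583, -0.333).
Re-evaluating at (3.583, -0.333): F = (-0.88678, 0.44318), so ‖F‖₂ = 0.991.

0.991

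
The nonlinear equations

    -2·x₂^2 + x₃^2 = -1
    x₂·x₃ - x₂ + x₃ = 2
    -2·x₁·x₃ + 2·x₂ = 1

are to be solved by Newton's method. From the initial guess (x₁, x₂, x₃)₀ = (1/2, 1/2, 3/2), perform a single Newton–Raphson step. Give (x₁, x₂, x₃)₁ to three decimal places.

(0.787, 1.583, 1.306)

At (1/2, 1/2, 3/2): F = (2.750, -0.250, -1.500).
Jacobian J = [[0, -4·x₂, 2·x₃], [0, x₃ - 1, x₂ + 1], [-2·x₃, 2, -2·x₁]].
At the point, J = [[0.000, -2.000, 3.000], [0.000, 0.500, 1.500], [-3.000, 2.000, -1.000]] (det J = 13.500).
Solving J·Δ = −F gives Δ = (0.287, 1.083, -0.194).
Then the next iterate is (x₁, x₂, x₃)₁ = (0.787, 1.583, 1.306).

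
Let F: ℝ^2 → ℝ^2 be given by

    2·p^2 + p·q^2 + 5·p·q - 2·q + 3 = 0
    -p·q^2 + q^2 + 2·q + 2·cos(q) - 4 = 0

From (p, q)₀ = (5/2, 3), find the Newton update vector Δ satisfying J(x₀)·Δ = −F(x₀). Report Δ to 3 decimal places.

(-8.973, 9.238)

At (5/2, 3): F = (69.500, -13.47998).
Jacobian J = [[4·p + q^2 + 5·q, 2·p·q + 5·p - 2], [-q^2, -2·p·q + 2·q - 2·sin(q) + 2]].
At the point, J = [[34.000, 25.500], [-9.000, -7.28224]] (det J = -18.09616).
Solving J·Δ = −F gives Δ = (-8.973, 9.238).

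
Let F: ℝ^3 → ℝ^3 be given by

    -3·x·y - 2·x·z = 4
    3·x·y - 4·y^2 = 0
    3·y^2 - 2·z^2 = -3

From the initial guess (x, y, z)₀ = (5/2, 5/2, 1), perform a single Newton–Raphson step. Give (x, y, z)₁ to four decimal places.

(0.9431, 1.0658, 0.5594)

At (5/2, 5/2, 1): F = (-27.7500, -6.2500, 19.7500).
Jacobian J = [[-3·y - 2·z, -3·x, -2·x], [3·y, 3·x - 8·y, 0], [0, 6·y, -4·z]].
At the point, J = [[-9.5000, -7.5000, -5.0000], [7.5000, -12.5000, 0.0000], [0.0000, 15.0000, -4.0000]] (det J = -1262.5000).
Solving J·Δ = −F gives Δ = (-1.5569, -1.4342, -0.4406).
Then the next iterate is (x, y, z)₁ = (0.9431, 1.0658, 0.5594).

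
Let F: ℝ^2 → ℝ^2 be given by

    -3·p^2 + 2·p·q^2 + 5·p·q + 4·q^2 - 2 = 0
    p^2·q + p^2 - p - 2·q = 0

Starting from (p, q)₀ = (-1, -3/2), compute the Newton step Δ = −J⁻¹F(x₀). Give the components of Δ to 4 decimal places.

At (-1, -3/2): F = (7.0000, 3.5000).
Jacobian J = [[-6·p + 2·q^2 + 5·q, 4·p·q + 5·p + 8·q], [2·p·q + 2·p - 1, p^2 - 2]].
At the point, J = [[3.0000, -11.0000], [0.0000, -1.0000]] (det J = -3.0000).
Solving J·Δ = −F gives Δ = (10.5000, 3.5000).

(10.5000, 3.5000)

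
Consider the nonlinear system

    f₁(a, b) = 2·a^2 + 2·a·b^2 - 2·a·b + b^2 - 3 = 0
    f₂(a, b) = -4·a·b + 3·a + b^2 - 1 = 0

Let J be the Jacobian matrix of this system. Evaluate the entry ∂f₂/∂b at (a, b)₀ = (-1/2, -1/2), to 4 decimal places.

1.0000

∂f₂/∂b = -4·a + 2·b.
At (-1/2, -1/2) this is 1.0000.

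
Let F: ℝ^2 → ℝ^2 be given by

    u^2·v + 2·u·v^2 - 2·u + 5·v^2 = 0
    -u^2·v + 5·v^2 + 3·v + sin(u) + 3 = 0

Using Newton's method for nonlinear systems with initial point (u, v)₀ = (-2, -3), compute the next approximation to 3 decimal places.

(-1.923, -1.415)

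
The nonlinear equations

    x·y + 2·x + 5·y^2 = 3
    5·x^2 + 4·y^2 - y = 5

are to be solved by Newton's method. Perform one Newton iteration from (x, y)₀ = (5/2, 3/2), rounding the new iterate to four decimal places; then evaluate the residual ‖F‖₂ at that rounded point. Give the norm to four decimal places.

At (5/2, 3/2): F = (17.0000, 33.7500).
Jacobian J = [[y + 2, x + 10·y], [10·x, 8·y - 1]].
At the point, J = [[3.5000, 17.5000], [25.0000, 11.0000]] (det J = -399.0000).
Solving J·Δ = −F gives Δ = (-1.0116, -0.7691).
Then the next iterate is (x, y)₁ = (1.4884, 0.7309).
Re-evaluating at (1.4884, 0.7309): F = (3.735746, 7.482632), so ‖F‖₂ = 8.3633.

8.3633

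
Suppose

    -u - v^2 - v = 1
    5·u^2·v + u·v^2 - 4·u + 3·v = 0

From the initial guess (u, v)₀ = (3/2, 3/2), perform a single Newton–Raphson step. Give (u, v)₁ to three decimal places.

At (3/2, 3/2): F = (-6.250, 18.750).
Jacobian J = [[-1, -2·v - 1], [10·u·v + v^2 - 4, 5·u^2 + 2·u·v + 3]].
At the point, J = [[-1.000, -4.000], [20.750, 18.750]] (det J = 64.250).
Solving J·Δ = −F gives Δ = (0.657, -1.727).
Then the next iterate is (u, v)₁ = (2.157, -0.227).

(2.157, -0.227)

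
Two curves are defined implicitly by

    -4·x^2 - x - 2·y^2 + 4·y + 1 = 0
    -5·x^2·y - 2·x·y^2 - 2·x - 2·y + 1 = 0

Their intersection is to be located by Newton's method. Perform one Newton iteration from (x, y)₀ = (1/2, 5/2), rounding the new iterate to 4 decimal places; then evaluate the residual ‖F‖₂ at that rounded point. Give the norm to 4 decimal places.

3.8669

At (1/2, 5/2): F = (-3.0000, -14.3750).
Jacobian J = [[-8·x - 1, -4·y + 4], [-10·x·y - 2·y^2 - 2, -5·x^2 - 4·x·y - 2]].
At the point, J = [[-5.0000, -6.0000], [-27.0000, -8.2500]] (det J = -120.7500).
Solving J·Δ = −F gives Δ = (-0.5093, -0.0756).
Then the next iterate is (x, y)₁ = (-0.0093, 2.4244).
Re-evaluating at (-0.0093, 2.4244): F = (-1.048877, -3.721923), so ‖F‖₂ = 3.8669.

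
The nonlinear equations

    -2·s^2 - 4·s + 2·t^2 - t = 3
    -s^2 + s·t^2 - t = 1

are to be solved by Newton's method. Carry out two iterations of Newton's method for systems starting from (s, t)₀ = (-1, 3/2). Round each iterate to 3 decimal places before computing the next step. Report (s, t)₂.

At (-1, 3/2): F = (2.000, -5.750).
Jacobian J = [[-4·s - 4, 4·t - 1], [-2·s + t^2, 2·s·t - 1]].
At the point, J = [[0.000, 5.000], [4.250, -4.000]] (det J = -21.250).
Solving J·Δ = −F gives Δ = (0.976, -0.400).
Then the next iterate is (s, t)₁ = (-0.024, 1.100).
Round to (-0.024, 1.100) and repeat: F = (-1.58515, -2.12962), J = [[-3.904, 3.400], [1.258, -1.05280]].
Δ = (53.329, 61.700), so (s, t)₂ = (53.305, 62.800).

(53.305, 62.800)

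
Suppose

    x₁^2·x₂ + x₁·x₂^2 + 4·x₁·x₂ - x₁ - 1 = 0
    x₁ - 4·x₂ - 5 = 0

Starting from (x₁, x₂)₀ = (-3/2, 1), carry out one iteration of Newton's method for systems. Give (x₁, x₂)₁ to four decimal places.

(17.3636, 3.0909)

At (-3/2, 1): F = (-4.7500, -10.5000).
Jacobian J = [[2·x₁·x₂ + x₂^2 + 4·x₂ - 1, x₁^2 + 2·x₁·x₂ + 4·x₁], [1, -4]].
At the point, J = [[1.0000, -6.7500], [1.0000, -4.0000]] (det J = 2.7500).
Solving J·Δ = −F gives Δ = (18.8636, 2.0909).
Then the next iterate is (x₁, x₂)₁ = (17.3636, 3.0909).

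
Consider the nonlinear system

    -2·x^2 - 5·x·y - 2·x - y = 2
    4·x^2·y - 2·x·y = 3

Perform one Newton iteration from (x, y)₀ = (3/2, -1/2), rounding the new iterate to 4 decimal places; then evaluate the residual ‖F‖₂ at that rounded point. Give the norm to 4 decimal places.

3.4986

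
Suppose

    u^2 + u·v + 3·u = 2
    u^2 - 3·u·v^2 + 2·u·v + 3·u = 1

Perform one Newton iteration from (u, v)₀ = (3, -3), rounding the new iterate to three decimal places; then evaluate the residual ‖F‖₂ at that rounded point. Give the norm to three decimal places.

At (3, -3): F = (7.000, -82.000).
Jacobian J = [[2·u + v + 3, u], [2·u - 3·v^2 + 2·v + 3, -6·u·v + 2·u]].
At the point, J = [[6.000, 3.000], [-24.000, 60.000]] (det J = 432.000).
Solving J·Δ = −F gives Δ = (-1.542, 0.750).
Then the next iterate is (u, v)₁ = (1.458, -2.250).
Re-evaluating at (1.458, -2.250): F = (1.21926, -23.20461), so ‖F‖₂ = 23.237.

23.237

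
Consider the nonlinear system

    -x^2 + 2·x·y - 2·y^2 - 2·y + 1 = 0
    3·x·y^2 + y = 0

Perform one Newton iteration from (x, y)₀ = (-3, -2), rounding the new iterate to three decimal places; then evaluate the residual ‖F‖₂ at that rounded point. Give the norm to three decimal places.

At (-3, -2): F = (0.000, -38.000).
Jacobian J = [[-2·x + 2·y, 2·x - 4·y - 2], [3·y^2, 6·x·y + 1]].
At the point, J = [[2.000, 0.000], [12.000, 37.000]] (det J = 74.000).
Solving J·Δ = −F gives Δ = (0.000, 1.027).
Then the next iterate is (x, y)₁ = (-3.000, -0.973).
Re-evaluating at (-3.000, -0.973): F = (-2.10946, -9.49356), so ‖F‖₂ = 9.725.

9.725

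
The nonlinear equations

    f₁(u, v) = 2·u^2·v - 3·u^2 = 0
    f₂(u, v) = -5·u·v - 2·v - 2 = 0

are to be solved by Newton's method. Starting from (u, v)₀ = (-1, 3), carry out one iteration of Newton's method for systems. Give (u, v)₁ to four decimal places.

At (-1, 3): F = (3.0000, 7.0000).
Jacobian J = [[4·u·v - 6·u, 2·u^2], [-5·v, -5·u - 2]].
At the point, J = [[-6.0000, 2.0000], [-15.0000, 3.0000]] (det J = 12.0000).
Solving J·Δ = −F gives Δ = (0.4167, -0.2500).
Then the next iterate is (u, v)₁ = (-0.5833, 2.7500).

(-0.5833, 2.7500)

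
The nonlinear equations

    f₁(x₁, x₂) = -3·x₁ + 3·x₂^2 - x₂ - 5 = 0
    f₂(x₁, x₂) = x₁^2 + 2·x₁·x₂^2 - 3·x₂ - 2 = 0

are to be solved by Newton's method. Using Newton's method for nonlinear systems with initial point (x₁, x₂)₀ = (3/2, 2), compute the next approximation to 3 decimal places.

(1.066, 1.836)

At (3/2, 2): F = (0.500, 6.250).
Jacobian J = [[-3, 6·x₂ - 1], [2·x₁ + 2·x₂^2, 4·x₁·x₂ - 3]].
At the point, J = [[-3.000, 11.000], [11.000, 9.000]] (det J = -148.000).
Solving J·Δ = −F gives Δ = (-0.434, -0.164).
Then the next iterate is (x₁, x₂)₁ = (1.066, 1.836).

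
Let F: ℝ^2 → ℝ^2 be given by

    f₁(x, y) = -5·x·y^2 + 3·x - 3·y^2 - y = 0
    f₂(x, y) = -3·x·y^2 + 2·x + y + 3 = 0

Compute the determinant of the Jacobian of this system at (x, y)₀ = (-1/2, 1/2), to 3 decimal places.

6.250

J = [[-5·y^2 + 3, -10·x·y - 6·y - 1], [-3·y^2 + 2, -6·x·y + 1]].
At the point, J = [[1.750, -1.500], [1.250, 2.500]].
det J = 6.250.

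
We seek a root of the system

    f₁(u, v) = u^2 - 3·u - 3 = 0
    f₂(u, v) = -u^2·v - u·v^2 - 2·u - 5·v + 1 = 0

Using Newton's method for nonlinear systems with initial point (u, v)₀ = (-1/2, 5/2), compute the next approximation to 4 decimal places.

At (-1/2, 5/2): F = (-1.2500, -8.0000).
Jacobian J = [[2·u - 3, 0], [-2·u·v - v^2 - 2, -u^2 - 2·u·v - 5]].
At the point, J = [[-4.0000, 0.0000], [-5.7500, -2.7500]] (det J = 11.0000).
Solving J·Δ = −F gives Δ = (-0.3125, -2.2557).
Then the next iterate is (u, v)₁ = (-0.8125, 0.2443).

(-0.8125, 0.2443)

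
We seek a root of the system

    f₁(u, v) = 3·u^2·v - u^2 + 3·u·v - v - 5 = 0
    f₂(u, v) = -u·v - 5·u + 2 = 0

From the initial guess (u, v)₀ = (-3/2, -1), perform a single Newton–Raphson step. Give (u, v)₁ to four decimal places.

At (-3/2, -1): F = (-8.5000, 8.0000).
Jacobian J = [[6·u·v - 2·u + 3·v, 3·u^2 + 3·u - 1], [-v - 5, -u]].
At the point, J = [[9.0000, 1.2500], [-4.0000, 1.5000]] (det J = 18.5000).
Solving J·Δ = −F gives Δ = (1.2297, -2.0541).
Then the next iterate is (u, v)₁ = (-0.2703, -3.0541).

(-0.2703, -3.0541)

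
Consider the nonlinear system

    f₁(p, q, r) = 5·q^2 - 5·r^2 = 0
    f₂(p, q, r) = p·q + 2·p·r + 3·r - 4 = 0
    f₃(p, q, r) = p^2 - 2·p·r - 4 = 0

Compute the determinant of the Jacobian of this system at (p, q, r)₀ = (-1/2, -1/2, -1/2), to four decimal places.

J = [[0, 10·q, -10·r], [q + 2·r, p, 2·p + 3], [2·p - 2·r, 0, -2·p]].
At the point, J = [[0.0000, -5.0000, 5.0000], [-1.5000, -0.5000, 2.0000], [0.0000, 0.0000, 1.0000]].
det J = -7.5000.

-7.5000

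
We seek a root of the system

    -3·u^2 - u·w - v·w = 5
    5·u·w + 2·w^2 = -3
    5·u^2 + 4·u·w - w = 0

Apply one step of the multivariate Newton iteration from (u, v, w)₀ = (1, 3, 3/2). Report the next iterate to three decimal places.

At (1, 3, 3/2): F = (-14.000, 15.000, 9.500).
Jacobian J = [[-6·u - w, -w, -u - v], [5·w, 0, 5·u + 4·w], [10·u + 4·w, 0, 4·u - 1]].
At the point, J = [[-7.500, -1.500, -4.000], [7.500, 0.000, 11.000], [16.000, 0.000, 3.000]] (det J = -230.250).
Solving J·Δ = −F gives Δ = (-0.388, -4.464, -1.099).
Then the next iterate is (u, v, w)₁ = (0.612, -1.464, 0.401).

(0.612, -1.464, 0.401)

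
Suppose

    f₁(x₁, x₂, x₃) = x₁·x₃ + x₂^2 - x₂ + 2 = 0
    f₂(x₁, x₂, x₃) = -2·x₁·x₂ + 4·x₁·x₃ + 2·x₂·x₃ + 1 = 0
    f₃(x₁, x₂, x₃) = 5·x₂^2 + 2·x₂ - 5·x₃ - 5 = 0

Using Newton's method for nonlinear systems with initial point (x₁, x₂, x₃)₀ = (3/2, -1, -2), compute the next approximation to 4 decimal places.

(-4.3214, 1.7857, -4.8571)

At (3/2, -1, -2): F = (1.0000, -4.0000, 8.0000).
Jacobian J = [[x₃, 2·x₂ - 1, x₁], [-2·x₂ + 4·x₃, -2·x₁ + 2·x₃, 4·x₁ + 2·x₂], [0, 10·x₂ + 2, -5]].
At the point, J = [[-2.0000, -3.0000, 1.5000], [-6.0000, -7.0000, 4.0000], [0.0000, -8.0000, -5.0000]] (det J = 28.0000).
Solving J·Δ = −F gives Δ = (-5.8214, 2.7857, -2.8571).
Then the next iterate is (x₁, x₂, x₃)₁ = (-4.3214, 1.7857, -4.8571).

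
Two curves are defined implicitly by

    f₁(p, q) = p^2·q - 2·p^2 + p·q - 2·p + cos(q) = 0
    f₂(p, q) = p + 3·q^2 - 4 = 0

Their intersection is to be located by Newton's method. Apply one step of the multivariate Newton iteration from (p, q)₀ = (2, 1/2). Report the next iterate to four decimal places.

At (2, 1/2): F = (-8.122417, -1.2500).
Jacobian J = [[2·p·q - 4·p + q - 2, p^2 + p - sin(q)], [1, 6·q]].
At the point, J = [[-7.5000, 5.520574], [1.0000, 3.0000]] (det J = -28.020574).
Solving J·Δ = −F gives Δ = (-0.6233, 0.6244).
Then the next iterate is (p, q)₁ = (1.3767, 1.1244).

(1.3767, 1.1244)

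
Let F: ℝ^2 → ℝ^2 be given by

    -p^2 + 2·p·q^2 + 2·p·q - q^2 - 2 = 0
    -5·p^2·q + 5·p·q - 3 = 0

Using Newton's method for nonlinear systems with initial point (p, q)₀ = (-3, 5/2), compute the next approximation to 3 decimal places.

At (-3, 5/2): F = (-69.750, -153.000).
Jacobian J = [[-2·p + 2·q^2 + 2·q, 4·p·q + 2·p - 2·q], [-10·p·q + 5·q, -5·p^2 + 5·p]].
At the point, J = [[23.500, -41.000], [87.500, -60.000]] (det J = 2177.500).
Solving J·Δ = −F gives Δ = (0.959, -1.152).
Then the next iterate is (p, q)₁ = (-2.041, 1.348).

(-2.041, 1.348)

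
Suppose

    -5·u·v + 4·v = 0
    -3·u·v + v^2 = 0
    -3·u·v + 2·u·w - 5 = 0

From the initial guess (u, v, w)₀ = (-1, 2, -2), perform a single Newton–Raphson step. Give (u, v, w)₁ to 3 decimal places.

(1.250, 2.500, -10.000)

At (-1, 2, -2): F = (18.000, 10.000, 5.000).
Jacobian J = [[-5·v, -5·u + 4, 0], [-3·v, -3·u + 2·v, 0], [-3·v + 2·w, -3·u, 2·u]].
At the point, J = [[-10.000, 9.000, 0.000], [-6.000, 7.000, 0.000], [-10.000, 3.000, -2.000]] (det J = 32.000).
Solving J·Δ = −F gives Δ = (2.250, 0.500, -8.000).
Then the next iterate is (u, v, w)₁ = (1.250, 2.500, -10.000).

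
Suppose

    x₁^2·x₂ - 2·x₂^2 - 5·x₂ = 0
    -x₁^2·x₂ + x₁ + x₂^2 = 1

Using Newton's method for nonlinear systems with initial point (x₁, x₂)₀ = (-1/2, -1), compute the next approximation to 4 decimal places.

At (-1/2, -1): F = (2.7500, -0.2500).
Jacobian J = [[2·x₁·x₂, x₁^2 - 4·x₂ - 5], [-2·x₁·x₂ + 1, -x₁^2 + 2·x₂]].
At the point, J = [[1.0000, -0.7500], [0.0000, -2.2500]] (det J = -2.2500).
Solving J·Δ = −F gives Δ = (-2.8333, -0.1111).
Then the next iterate is (x₁, x₂)₁ = (-3.3333, -1.1111).

(-3.3333, -1.1111)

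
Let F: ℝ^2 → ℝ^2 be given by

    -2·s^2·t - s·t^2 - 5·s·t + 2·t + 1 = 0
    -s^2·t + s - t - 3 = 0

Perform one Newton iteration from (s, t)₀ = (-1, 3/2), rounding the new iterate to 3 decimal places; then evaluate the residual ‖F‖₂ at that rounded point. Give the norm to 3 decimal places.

At (-1, 3/2): F = (10.750, -7.000).
Jacobian J = [[-4·s·t - t^2 - 5·t, -2·s^2 - 2·s·t - 5·s + 2], [-2·s·t + 1, -s^2 - 1]].
At the point, J = [[-3.750, 8.000], [4.000, -2.000]] (det J = -24.500).
Solving J·Δ = −F gives Δ = (1.408, -0.684).
Then the next iterate is (s, t)₁ = (0.408, 0.816).
Re-evaluating at (0.408, 0.816): F = (0.42402, -3.54383), so ‖F‖₂ = 3.569.

3.569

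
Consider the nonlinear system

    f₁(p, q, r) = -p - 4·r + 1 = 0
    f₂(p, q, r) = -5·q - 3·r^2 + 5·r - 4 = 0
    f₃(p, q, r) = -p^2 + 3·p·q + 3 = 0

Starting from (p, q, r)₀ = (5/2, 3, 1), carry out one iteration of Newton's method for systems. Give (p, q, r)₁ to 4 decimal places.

At (5/2, 3, 1): F = (-5.5000, -17.0000, 19.2500).
Jacobian J = [[-1, 0, -4], [0, -5, -6·r + 5], [-2·p + 3·q, 3·p, 0]].
At the point, J = [[-1.0000, 0.0000, -4.0000], [0.0000, -5.0000, -1.0000], [4.0000, 7.5000, 0.0000]] (det J = -87.5000).
Solving J·Δ = −F gives Δ = (0.9571, -3.0771, -1.6143).
Then the next iterate is (p, q, r)₁ = (3.4571, -0.0771, -0.6143).

(3.4571, -0.0771, -0.6143)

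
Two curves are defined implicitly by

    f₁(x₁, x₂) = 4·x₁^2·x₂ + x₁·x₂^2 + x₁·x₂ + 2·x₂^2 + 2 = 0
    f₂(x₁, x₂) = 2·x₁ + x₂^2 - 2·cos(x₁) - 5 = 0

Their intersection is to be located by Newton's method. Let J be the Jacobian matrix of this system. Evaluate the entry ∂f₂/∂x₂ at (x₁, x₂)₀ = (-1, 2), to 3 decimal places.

∂f₂/∂x₂ = 2·x₂.
At (-1, 2) this is 4.000.

4.000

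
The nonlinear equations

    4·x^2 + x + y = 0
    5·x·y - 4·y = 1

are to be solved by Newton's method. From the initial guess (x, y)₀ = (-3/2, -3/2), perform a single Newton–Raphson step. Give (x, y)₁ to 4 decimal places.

(-0.8638, -0.5019)

At (-3/2, -3/2): F = (6.0000, 16.2500).
Jacobian J = [[8·x + 1, 1], [5·y, 5·x - 4]].
At the point, J = [[-11.0000, 1.0000], [-7.5000, -11.5000]] (det J = 134.0000).
Solving J·Δ = −F gives Δ = (0.6362, 0.9981).
Then the next iterate is (x, y)₁ = (-0.8638, -0.5019).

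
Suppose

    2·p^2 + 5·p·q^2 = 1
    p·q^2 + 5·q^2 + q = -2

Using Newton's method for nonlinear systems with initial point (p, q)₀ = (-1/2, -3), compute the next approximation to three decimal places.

(-0.496, -1.479)

At (-1/2, -3): F = (-23.000, 39.500).
Jacobian J = [[4·p + 5·q^2, 10·p·q], [q^2, 2·p·q + 10·q + 1]].
At the point, J = [[43.000, 15.000], [9.000, -26.000]] (det J = -1253.000).
Solving J·Δ = −F gives Δ = (0.004, 1.521).
Then the next iterate is (p, q)₁ = (-0.496, -1.479).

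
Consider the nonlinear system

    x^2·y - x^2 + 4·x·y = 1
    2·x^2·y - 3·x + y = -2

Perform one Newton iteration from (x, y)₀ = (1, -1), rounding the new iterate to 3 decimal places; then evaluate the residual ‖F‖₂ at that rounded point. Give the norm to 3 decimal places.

1.012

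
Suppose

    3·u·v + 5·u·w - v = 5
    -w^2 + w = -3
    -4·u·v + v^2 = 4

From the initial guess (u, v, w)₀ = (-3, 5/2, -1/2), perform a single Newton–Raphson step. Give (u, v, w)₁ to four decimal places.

At (-3, 5/2, -1/2): F = (-22.5000, 2.2500, 32.2500).
Jacobian J = [[3·v + 5·w, 3·u - 1, 5·u], [0, 0, -2·w + 1], [-4·v, -4·u + 2·v, 0]].
At the point, J = [[5.0000, -10.0000, -15.0000], [0.0000, 0.0000, 2.0000], [-10.0000, 17.0000, 0.0000]] (det J = 30.0000).
Solving J·Δ = −F gives Δ = (15.1250, 7.0000, -1.1250).
Then the next iterate is (u, v, w)₁ = (12.1250, 9.5000, -1.6250).

(12.1250, 9.5000, -1.6250)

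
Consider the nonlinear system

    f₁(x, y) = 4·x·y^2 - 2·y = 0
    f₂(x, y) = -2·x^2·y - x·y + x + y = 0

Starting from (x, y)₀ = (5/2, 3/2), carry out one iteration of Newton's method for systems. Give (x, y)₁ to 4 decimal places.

At (5/2, 3/2): F = (19.5000, -18.5000).
Jacobian J = [[4·y^2, 8·x·y - 2], [-4·x·y - y + 1, -2·x^2 - x + 1]].
At the point, J = [[9.0000, 28.0000], [-15.5000, -14.0000]] (det J = 308.0000).
Solving J·Δ = −F gives Δ = (-0.7955, -0.4407).
Then the next iterate is (x, y)₁ = (1.7045, 1.0593).

(1.7045, 1.0593)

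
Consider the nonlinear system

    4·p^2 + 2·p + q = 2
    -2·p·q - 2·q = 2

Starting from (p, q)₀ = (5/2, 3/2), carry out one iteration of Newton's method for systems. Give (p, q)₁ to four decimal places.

(1.2152, 0.2649)

At (5/2, 3/2): F = (29.5000, -12.5000).
Jacobian J = [[8·p + 2, 1], [-2·q, -2·p - 2]].
At the point, J = [[22.0000, 1.0000], [-3.0000, -7.0000]] (det J = -151.0000).
Solving J·Δ = −F gives Δ = (-1.2848, -1.2351).
Then the next iterate is (p, q)₁ = (1.2152, 0.2649).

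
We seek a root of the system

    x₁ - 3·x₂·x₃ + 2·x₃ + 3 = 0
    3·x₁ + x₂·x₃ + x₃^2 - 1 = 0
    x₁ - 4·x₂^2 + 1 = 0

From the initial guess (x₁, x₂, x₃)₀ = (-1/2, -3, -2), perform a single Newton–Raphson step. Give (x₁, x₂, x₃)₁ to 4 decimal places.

(0.1234, -1.5468, -1.0766)

At (-1/2, -3, -2): F = (-19.5000, 7.5000, -35.5000).
Jacobian J = [[1, -3·x₃, -3·x₂ + 2], [3, x₃, x₂ + 2·x₃], [1, -8·x₂, 0]].
At the point, J = [[1.0000, 6.0000, 11.0000], [3.0000, -2.0000, -7.0000], [1.0000, 24.0000, 0.0000]] (det J = 940.0000).
Solving J·Δ = −F gives Δ = (0.6234, 1.4532, 0.9234).
Then the next iterate is (x₁, x₂, x₃)₁ = (0.1234, -1.5468, -1.0766).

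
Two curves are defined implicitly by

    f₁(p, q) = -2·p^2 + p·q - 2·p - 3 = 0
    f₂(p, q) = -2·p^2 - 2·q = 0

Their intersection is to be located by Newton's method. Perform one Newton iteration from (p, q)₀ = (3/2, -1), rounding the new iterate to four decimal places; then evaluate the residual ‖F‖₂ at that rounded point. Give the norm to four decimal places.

4.5208

At (3/2, -1): F = (-12.0000, -2.5000).
Jacobian J = [[-4·p + q - 2, p], [-4·p, -2]].
At the point, J = [[-9.0000, 1.5000], [-6.0000, -2.0000]] (det J = 27.0000).
Solving J·Δ = −F gives Δ = (-1.0278, 1.8333).
Then the next iterate is (p, q)₁ = (0.4722, 0.8333).
Re-evaluating at (0.4722, 0.8333): F = (-3.996861, -2.112546), so ‖F‖₂ = 4.5208.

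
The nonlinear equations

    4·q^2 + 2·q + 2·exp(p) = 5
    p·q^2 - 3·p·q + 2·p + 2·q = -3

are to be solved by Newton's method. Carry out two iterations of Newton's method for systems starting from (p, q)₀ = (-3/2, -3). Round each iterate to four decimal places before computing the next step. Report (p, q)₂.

(-0.2549, -1.3434)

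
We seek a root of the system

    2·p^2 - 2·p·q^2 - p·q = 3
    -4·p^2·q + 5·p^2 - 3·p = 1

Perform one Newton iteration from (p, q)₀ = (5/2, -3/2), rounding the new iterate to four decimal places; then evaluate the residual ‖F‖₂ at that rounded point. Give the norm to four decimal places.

At (5/2, -3/2): F = (2.0000, 60.2500).
Jacobian J = [[4·p - 2·q^2 - q, -4·p·q - p], [-8·p·q + 10·p - 3, -4·p^2]].
At the point, J = [[7.0000, 12.5000], [52.0000, -25.0000]] (det J = -825.0000).
Solving J·Δ = −F gives Δ = (-0.9735, 0.3852).
Then the next iterate is (p, q)₁ = (1.5265, -1.1148).
Re-evaluating at (1.5265, -1.1148): F = (-0.432058, 16.462349), so ‖F‖₂ = 16.4680.

16.4680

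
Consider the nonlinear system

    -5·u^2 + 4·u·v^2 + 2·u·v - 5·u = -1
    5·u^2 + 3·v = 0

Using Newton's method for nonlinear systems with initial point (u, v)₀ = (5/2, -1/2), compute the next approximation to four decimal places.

At (5/2, -1/2): F = (-42.7500, 29.7500).
Jacobian J = [[-10·u + 4·v^2 + 2·v - 5, 8·u·v + 2·u], [10·u, 3]].
At the point, J = [[-30.0000, -5.0000], [25.0000, 3.0000]] (det J = 35.0000).
Solving J·Δ = −F gives Δ = (-0.5857, -5.0357).
Then the next iterate is (u, v)₁ = (1.9143, -5.5357).

(1.9143, -5.5357)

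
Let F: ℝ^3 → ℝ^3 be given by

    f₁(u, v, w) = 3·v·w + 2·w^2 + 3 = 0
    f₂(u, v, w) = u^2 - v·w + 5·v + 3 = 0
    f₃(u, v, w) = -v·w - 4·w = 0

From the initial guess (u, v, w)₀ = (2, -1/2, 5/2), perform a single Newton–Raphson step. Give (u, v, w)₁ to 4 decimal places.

(-2.6875, 6.1500, -4.7500)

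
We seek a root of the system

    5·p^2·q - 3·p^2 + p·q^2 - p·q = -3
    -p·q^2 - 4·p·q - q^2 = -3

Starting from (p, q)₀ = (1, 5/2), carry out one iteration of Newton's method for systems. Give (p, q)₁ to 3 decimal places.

At (1, 5/2): F = (16.250, -19.500).
Jacobian J = [[10·p·q - 6·p + q^2 - q, 5·p^2 + 2·p·q - p], [-q^2 - 4·q, -2·p·q - 4·p - 2·q]].
At the point, J = [[22.750, 9.000], [-16.250, -14.000]] (det J = -172.250).
Solving J·Δ = −F gives Δ = (-0.302, -1.042).
Then the next iterate is (p, q)₁ = (0.698, 1.458).

(0.698, 1.458)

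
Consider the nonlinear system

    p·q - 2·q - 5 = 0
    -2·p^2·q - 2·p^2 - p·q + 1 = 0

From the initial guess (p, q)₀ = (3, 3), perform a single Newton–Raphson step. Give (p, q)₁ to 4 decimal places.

(13.1667, -25.5000)

At (3, 3): F = (-2.0000, -80.0000).
Jacobian J = [[q, p - 2], [-4·p·q - 4·p - q, -2·p^2 - p]].
At the point, J = [[3.0000, 1.0000], [-51.0000, -21.0000]] (det J = -12.0000).
Solving J·Δ = −F gives Δ = (10.1667, -28.5000).
Then the next iterate is (p, q)₁ = (13.1667, -25.5000).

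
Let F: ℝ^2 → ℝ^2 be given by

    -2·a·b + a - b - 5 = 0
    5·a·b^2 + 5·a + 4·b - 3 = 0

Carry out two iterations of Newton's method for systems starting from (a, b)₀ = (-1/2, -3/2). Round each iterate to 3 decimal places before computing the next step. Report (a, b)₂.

At (-1/2, -3/2): F = (-5.500, -17.125).
Jacobian J = [[-2·b + 1, -2·a - 1], [5·b^2 + 5, 10·a·b + 4]].
At the point, J = [[4.000, 0.000], [16.250, 11.500]] (det J = 46.000).
Solving J·Δ = −F gives Δ = (1.375, -0.454).
Then the next iterate is (a, b)₁ = (0.875, -1.954).
Round to (0.875, -1.954) and repeat: F = (1.24850, 10.26326), J = [[4.908, -2.750], [24.09058, -13.09750]].
Δ = (-6.037, -10.320), so (a, b)₂ = (-5.162, -12.274).

(-5.162, -12.274)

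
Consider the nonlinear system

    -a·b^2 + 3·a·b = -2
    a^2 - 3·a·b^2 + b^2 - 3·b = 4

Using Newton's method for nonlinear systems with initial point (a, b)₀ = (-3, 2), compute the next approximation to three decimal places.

(-0.930, 1.953)

At (-3, 2): F = (-4.000, 39.000).
Jacobian J = [[-b^2 + 3·b, -2·a·b + 3·a], [2·a - 3·b^2, -6·a·b + 2·b - 3]].
At the point, J = [[2.000, 3.000], [-18.000, 37.000]] (det J = 128.000).
Solving J·Δ = −F gives Δ = (2.070, -0.047).
Then the next iterate is (a, b)₁ = (-0.930, 1.953).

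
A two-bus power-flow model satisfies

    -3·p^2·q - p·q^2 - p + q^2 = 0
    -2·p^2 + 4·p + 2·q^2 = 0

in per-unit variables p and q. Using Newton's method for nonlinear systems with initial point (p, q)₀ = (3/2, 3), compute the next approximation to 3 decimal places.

At (3/2, 3): F = (-26.250, 19.500).
Jacobian J = [[-6·p·q - q^2 - 1, -3·p^2 - 2·p·q + 2·q], [-4·p + 4, 4·q]].
At the point, J = [[-37.000, -9.750], [-2.000, 12.000]] (det J = -463.500).
Solving J·Δ = −F gives Δ = (-0.269, -1.670).
Then the next iterate is (p, q)₁ = (1.231, 1.330).

(1.231, 1.330)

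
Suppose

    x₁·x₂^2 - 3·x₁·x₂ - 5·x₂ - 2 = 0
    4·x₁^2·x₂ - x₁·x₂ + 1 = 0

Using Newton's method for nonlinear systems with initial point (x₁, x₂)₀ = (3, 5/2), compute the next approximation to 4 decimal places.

At (3, 5/2): F = (-18.2500, 83.5000).
Jacobian J = [[x₂^2 - 3·x₂, 2·x₁·x₂ - 3·x₁ - 5], [8·x₁·x₂ - x₂, 4·x₁^2 - x₁]].
At the point, J = [[-1.2500, 1.0000], [57.5000, 33.0000]] (det J = -98.7500).
Solving J·Δ = −F gives Δ = (-6.9443, 9.5696).
Then the next iterate is (x₁, x₂)₁ = (-3.9443, 12.0696).

(-3.9443, 12.0696)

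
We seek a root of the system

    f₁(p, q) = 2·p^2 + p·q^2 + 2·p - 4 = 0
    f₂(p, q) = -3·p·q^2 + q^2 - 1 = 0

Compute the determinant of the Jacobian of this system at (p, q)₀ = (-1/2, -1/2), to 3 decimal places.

J = [[4·p + q^2 + 2, 2·p·q], [-3·q^2, -6·p·q + 2·q]].
At the point, J = [[0.250, 0.500], [-0.750, -2.500]].
det J = -0.250.

-0.250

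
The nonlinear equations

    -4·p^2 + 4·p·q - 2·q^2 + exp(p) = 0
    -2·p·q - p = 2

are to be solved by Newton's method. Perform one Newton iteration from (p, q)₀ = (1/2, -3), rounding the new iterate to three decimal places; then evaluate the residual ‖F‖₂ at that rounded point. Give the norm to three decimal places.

5.826

At (1/2, -3): F = (-23.35128, 0.500).
Jacobian J = [[-8·p + 4·q + exp(p), 4·p - 4·q], [-2·q - 1, -2·p]].
At the point, J = [[-14.35128, 14.000], [5.000, -1.000]] (det J = -55.64872).
Solving J·Δ = −F gives Δ = (0.294, 1.969).
Then the next iterate is (p, q)₁ = (0.794, -1.031).
Re-evaluating at (0.794, -1.031): F = (-5.70989, -1.15677), so ‖F‖₂ = 5.826.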